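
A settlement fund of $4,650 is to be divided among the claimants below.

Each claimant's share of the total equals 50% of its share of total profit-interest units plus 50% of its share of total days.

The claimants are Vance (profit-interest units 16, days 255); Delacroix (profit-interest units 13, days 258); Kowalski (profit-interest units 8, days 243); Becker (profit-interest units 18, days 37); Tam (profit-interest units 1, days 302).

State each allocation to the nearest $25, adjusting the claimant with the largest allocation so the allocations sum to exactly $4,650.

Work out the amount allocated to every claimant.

Totals — profit-interest units 56, days 1,095.
Blended shares (50% profit-interest units + 50% days): Vance 0.2593; Delacroix 0.2339; Kowalski 0.1824; Becker 0.1776; Tam 0.1468.
Raw shares: Vance 1,205.72; Delacroix 1,087.54; Kowalski 848.10; Becker 825.88; Tam 682.75.
At nearest $25: Vance $1,200; Delacroix $1,100; Kowalski $850; Becker $825; Tam $675. Sum = $4,650.
Sum already equals the total — no adjustment.

Vance: $1,200; Delacroix: $1,100; Kowalski: $850; Becker: $825; Tam: $675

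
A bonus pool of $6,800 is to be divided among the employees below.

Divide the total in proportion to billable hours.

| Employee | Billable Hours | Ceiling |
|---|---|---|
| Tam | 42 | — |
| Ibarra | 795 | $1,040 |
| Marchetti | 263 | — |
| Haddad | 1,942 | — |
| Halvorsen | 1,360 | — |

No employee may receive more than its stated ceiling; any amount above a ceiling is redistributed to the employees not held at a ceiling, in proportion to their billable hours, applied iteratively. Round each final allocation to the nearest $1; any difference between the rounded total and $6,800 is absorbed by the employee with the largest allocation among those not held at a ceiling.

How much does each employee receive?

Total billable hours = 4,402.
Pro-rata shares before constraints: Tam 64.88; Ibarra 1,228.08; Marchetti 406.27; Haddad 2,999.91; Halvorsen 2,100.86.
Capped: Ibarra ($1,040); residual $5,760 reallocated over remaining billable hours 3,607.
Remaining shares: Tam 67.07 → $67; Marchetti 419.98 → $420; Haddad 3,101.17 → $3,101; Halvorsen 2,171.78 → $2,172.

Tam: $67; Ibarra: $1,040; Marchetti: $420; Haddad: $3,101; Halvorsen: $2,172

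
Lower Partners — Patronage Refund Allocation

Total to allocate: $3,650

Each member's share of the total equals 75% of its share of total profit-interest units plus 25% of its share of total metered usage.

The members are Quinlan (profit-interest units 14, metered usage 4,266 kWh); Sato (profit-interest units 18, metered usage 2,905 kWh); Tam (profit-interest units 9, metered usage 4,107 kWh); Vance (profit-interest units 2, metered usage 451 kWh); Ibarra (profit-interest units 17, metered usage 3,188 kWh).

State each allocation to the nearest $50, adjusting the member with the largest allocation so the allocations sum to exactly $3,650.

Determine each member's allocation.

Quinlan: $900; Sato: $1,050; Tam: $650; Vance: $100; Ibarra: $950

Profit-interest units total 60; metered usage total 14,917.
Composite weights (75% profit-interest units + 25% metered usage): Quinlan 0.2465; Sato 0.2737; Tam 0.1813; Vance 0.0326; Ibarra 0.2659.
Unrounded shares: Quinlan 899.71; Sato 998.95; Tam 661.86; Vance 118.84; Ibarra 970.64.
After rounding ($50): Quinlan $900; Sato $1,000; Tam $650; Vance $100; Ibarra $950. Sum = $3,600.
Difference $3,650 − $3,600 = +$50 applied to largest allocation (Sato): Sato becomes $1,050.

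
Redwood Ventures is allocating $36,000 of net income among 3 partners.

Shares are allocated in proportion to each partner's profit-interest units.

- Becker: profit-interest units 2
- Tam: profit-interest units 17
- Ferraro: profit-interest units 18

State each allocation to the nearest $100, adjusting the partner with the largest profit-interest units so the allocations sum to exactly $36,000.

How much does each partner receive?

Combined profit-interest units = 2 + 17 + 18 = 37.
Pro-rata amounts: Becker 1,945.95; Tam 16,540.54; Ferraro 17,513.51.
Rounded to nearest $100: Becker $1,900; Tam $16,500; Ferraro $17,500. Sum = $35,900.
Difference $36,000 − $35,900 = +$100 applied to largest profit-interest units (Ferraro): Ferraro becomes $17,600.

Becker: $1,900 | Tam: $16,500 | Ferraro: $17,600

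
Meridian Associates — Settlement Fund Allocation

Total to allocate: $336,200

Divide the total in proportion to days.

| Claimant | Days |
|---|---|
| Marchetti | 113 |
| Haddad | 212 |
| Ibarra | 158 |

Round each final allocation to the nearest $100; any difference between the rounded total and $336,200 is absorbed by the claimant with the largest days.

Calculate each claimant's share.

Marchetti: $78,700 · Haddad: $147,500 · Ibarra: $110,000

Combined days = 483.
Unrounded shares: Marchetti 113/483 × $336,200 = 78,655.49; Haddad 212/483 × $336,200 = 147,566.05; Ibarra 158/483 × $336,200 = 109,978.47.
Rounded to nearest $100: Marchetti $78,700; Haddad $147,600; Ibarra $110,000. Sum = $336,300.
Difference $336,200 − $336,300 = −$100 applied to largest days (Haddad): Haddad becomes $147,500.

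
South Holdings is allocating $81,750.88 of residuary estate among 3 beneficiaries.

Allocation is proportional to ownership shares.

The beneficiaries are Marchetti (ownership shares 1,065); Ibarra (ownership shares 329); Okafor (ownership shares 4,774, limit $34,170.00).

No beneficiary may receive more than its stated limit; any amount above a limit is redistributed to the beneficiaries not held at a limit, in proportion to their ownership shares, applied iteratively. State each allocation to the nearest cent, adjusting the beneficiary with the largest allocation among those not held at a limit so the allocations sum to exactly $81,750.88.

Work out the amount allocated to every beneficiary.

Ownership shares total: 6,168.
Unconstrained shares: Marchetti 14,115.5459; Ibarra 4,360.5771; Okafor 63,274.7570.
Held at cap: Okafor ($34,170.00); balance $47,580.88 reallocated over remaining ownership shares 1,394.
Remaining shares: Marchetti 36,351.2462 → $36,351.25; Ibarra 11,229.6338 → $11,229.63.

Marchetti: $36,351.25; Ibarra: $11,229.63; Okafor: $34,170.00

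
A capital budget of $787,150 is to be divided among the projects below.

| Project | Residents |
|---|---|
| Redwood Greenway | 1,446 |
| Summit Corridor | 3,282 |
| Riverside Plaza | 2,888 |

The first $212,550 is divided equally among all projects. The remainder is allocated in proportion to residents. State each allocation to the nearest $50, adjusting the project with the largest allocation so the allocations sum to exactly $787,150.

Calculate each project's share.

Redwood Greenway: $179,950 · Summit Corridor: $318,450 · Riverside Plaza: $288,750

First tranche $212,550 split equally: $70,850 each.
Remainder $574,600 by residents (total 7,616): Redwood Greenway 109,095.54 → $109,100; Summit Corridor 247,615.18 → $247,600; Riverside Plaza 217,889.29 → $217,900.
Totals: Redwood Greenway $70,850 + $109,100 = $179,950; Summit Corridor $70,850 + $247,600 = $318,450; Riverside Plaza $70,850 + $217,900 = $288,750.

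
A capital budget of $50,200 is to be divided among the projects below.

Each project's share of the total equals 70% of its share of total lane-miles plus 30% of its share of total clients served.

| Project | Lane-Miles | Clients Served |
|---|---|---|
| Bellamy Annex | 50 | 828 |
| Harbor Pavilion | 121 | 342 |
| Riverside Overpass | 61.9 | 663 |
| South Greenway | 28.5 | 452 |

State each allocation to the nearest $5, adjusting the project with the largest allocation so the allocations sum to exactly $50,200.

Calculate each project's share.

Bellamy Annex: $12,180 | Harbor Pavilion: $18,520 | Riverside Overpass: $12,690 | South Greenway: $6,810

Totals — lane-miles 261.4, clients served 2,285.
Blended shares (70% lane-miles + 30% clients served): Bellamy Annex 0.2426; Harbor Pavilion 0.3689; Riverside Overpass 0.2528; South Greenway 0.1357.
Proportional shares: Bellamy Annex 12,178.69; Harbor Pavilion 18,520.09; Riverside Overpass 12,690.92; South Greenway 6,810.30.
Rounded to nearest $5: Bellamy Annex $12,180; Harbor Pavilion $18,520; Riverside Overpass $12,690; South Greenway $6,810. Sum = $50,200.
Rounded total matches; no reconciliation needed.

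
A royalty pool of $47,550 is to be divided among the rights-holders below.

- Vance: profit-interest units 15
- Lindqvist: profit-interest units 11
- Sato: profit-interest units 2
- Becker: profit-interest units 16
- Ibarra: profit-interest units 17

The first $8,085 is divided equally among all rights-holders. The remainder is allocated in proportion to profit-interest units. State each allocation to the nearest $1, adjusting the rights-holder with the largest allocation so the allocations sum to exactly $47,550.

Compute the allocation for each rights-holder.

Vance: $11,322 · Lindqvist: $8,734 · Sato: $2,911 · Becker: $11,968 · Ibarra: $12,615

First tranche $8,085 split equally: $1,617 each.
Remainder $39,465 by profit-interest units (total 61): Vance 9,704.51 → $9,705; Lindqvist 7,116.64 → $7,117; Sato 1,293.93 → $1,294; Becker 10,351.48 → $10,351; Ibarra 10,998.44 → $10,998.
Totals: Vance $1,617 + $9,705 = $11,322; Lindqvist $1,617 + $7,117 = $8,734; Sato $1,617 + $1,294 = $2,911; Becker $1,617 + $10,351 = $11,968; Ibarra $1,617 + $10,998 = $12,615.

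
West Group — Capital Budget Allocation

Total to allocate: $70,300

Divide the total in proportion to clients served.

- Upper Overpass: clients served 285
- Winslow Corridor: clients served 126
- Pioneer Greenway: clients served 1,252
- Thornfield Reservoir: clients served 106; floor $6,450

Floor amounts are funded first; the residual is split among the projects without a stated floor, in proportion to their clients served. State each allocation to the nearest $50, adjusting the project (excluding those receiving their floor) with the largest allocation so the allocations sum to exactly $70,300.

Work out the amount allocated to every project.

Fund the minimums — Thornfield Reservoir $6,450. Balance $63,850.
Balance split over remaining clients served 1,663: Upper Overpass 10,942.42 → $10,950; Winslow Corridor 4,837.70 → $4,850; Pioneer Greenway 48,069.87 → $48,050.

Upper Overpass: $10,950 | Winslow Corridor: $4,850 | Pioneer Greenway: $48,050 | Thornfield Reservoir: $6,450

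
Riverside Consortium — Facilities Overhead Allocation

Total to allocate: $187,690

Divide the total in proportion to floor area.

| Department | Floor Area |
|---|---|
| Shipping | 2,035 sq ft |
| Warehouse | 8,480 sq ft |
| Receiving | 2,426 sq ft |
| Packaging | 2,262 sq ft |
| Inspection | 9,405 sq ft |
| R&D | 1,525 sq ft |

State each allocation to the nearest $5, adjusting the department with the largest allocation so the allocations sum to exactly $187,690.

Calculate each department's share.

Shipping: $14,615; Warehouse: $60,905; Receiving: $17,425; Packaging: $16,245; Inspection: $67,545; R&D: $10,955

Sum of floor area: 26,133.
Unrounded shares: Shipping 2,035/26,133 × $187,690 = 14,615.59; Warehouse 8,480/26,133 × $187,690 = 60,904.27; Receiving 2,426/26,133 × $187,690 = 17,423.79; Packaging 2,262/26,133 × $187,690 = 16,245.93; Inspection 9,405/26,133 × $187,690 = 67,547.72; R&D 1,525/26,133 × $187,690 = 10,952.71.
Rounded to nearest $5: Shipping $14,615; Warehouse $60,905; Receiving $17,425; Packaging $16,245; Inspection $67,550; R&D $10,955. Sum = $187,695.
Difference $187,690 − $187,695 = −$5 applied to largest allocation (Inspection): Inspection becomes $67,545.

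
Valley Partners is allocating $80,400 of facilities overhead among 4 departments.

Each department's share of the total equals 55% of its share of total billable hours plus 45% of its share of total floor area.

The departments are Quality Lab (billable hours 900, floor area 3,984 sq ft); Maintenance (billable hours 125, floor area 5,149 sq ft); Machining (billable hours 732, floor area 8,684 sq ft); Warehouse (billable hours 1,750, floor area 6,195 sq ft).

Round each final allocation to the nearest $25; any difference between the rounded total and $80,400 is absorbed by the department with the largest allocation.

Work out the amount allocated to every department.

Billable hours total 3,507; floor area total 24,012.
Blended shares (55% billable hours + 45% floor area): Quality Lab 0.2158; Maintenance 0.1161; Machining 0.2775; Warehouse 0.3905.
Raw shares: Quality Lab 17,351.04; Maintenance 9,334.37; Machining 22,314.43; Warehouse 31,400.16.
Rounded to nearest $25: Quality Lab $17,350; Maintenance $9,325; Machining $22,325; Warehouse $31,400. Sum = $80,400.
No rounding difference to absorb.

Quality Lab: $17,350 · Maintenance: $9,325 · Machining: $22,325 · Warehouse: $31,400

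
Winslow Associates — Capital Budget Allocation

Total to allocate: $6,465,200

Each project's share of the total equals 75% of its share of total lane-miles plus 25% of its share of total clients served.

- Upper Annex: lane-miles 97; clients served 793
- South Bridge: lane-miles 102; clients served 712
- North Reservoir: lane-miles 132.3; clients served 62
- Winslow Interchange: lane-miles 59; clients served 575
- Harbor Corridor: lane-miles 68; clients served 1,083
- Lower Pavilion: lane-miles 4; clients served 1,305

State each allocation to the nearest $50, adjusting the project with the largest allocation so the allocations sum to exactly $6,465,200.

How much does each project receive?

Upper Annex: $1,300,350 · South Bridge: $1,323,900 · North Reservoir: $1,409,700 · Winslow Interchange: $824,000 · Harbor Corridor: $1,099,650 · Lower Pavilion: $507,600

Lane-miles total 462.3; clients served total 4,530.
Combined weights (75% lane-miles + 25% clients served): Upper Annex 0.2011; South Bridge 0.2048; North Reservoir 0.2181; Winslow Interchange 0.1274; Harbor Corridor 0.1701; Lower Pavilion 0.0785.
Proportional shares: Upper Annex 1,300,340.14; South Bridge 1,323,882.63; North Reservoir 1,409,769.11; Winslow Interchange 823,989.47; Harbor Corridor 1,099,641.22; Lower Pavilion 507,577.42.
After rounding ($50): Upper Annex $1,300,350; South Bridge $1,323,900; North Reservoir $1,409,750; Winslow Interchange $824,000; Harbor Corridor $1,099,650; Lower Pavilion $507,600. Sum = $6,465,250.
Difference $6,465,200 − $6,465,250 = −$50 applied to largest allocation (North Reservoir): North Reservoir becomes $1,409,700.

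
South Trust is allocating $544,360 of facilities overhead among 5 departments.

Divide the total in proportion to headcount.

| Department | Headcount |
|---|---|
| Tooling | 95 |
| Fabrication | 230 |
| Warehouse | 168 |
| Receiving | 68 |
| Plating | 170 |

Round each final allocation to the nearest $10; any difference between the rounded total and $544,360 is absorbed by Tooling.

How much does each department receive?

Tooling: $70,730 · Fabrication: $171,280 · Warehouse: $125,110 · Receiving: $50,640 · Plating: $126,600

Combined headcount = 731.
Pro-rata amounts: Tooling 95/731 × $544,360 = 70,744.46; Fabrication 230/731 × $544,360 = 171,276.06; Warehouse 168/731 × $544,360 = 125,105.99; Receiving 68/731 × $544,360 = 50,638.14; Plating 170/731 × $544,360 = 126,595.35.
At nearest $10: Tooling $70,740; Fabrication $171,280; Warehouse $125,110; Receiving $50,640; Plating $126,600. Sum = $544,370.
Difference $544,360 − $544,370 = −$10 applied to Tooling: Tooling becomes $70,730.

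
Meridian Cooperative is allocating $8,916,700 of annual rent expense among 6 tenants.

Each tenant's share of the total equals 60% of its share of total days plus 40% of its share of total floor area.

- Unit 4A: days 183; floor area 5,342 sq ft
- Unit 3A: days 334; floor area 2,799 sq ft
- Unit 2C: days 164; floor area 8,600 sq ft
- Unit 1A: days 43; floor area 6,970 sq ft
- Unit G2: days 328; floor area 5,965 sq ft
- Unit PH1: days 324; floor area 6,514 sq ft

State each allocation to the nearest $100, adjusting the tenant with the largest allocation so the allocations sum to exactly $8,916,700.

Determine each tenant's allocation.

Days total 1,376; floor area total 36,190.
Blended shares (60% days + 40% floor area): Unit 4A 0.1388; Unit 3A 0.1766; Unit 2C 0.1666; Unit 1A 0.0958; Unit G2 0.2090; Unit PH1 0.2133.
Unrounded shares: Unit 4A 1,237,998.61; Unit 3A 1,574,477.52; Unit 2C 1,485,214.68; Unit 1A 854,111.57; Unit G2 1,863,171.85; Unit PH1 1,901,725.77.
At nearest $100: Unit 4A $1,238,000; Unit 3A $1,574,500; Unit 2C $1,485,200; Unit 1A $854,100; Unit G2 $1,863,200; Unit PH1 $1,901,700. Sum = $8,916,700.
No rounding difference to absorb.

Unit 4A: $1,238,000 · Unit 3A: $1,574,500 · Unit 2C: $1,485,200 · Unit 1A: $854,100 · Unit G2: $1,863,200 · Unit PH1: $1,901,700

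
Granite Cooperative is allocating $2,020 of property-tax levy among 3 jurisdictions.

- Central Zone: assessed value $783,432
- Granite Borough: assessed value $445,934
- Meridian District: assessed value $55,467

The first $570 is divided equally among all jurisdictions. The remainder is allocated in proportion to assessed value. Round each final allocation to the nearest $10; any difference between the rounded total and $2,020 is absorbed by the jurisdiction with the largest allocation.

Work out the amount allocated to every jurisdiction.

Central Zone: $1,080 · Granite Borough: $690 · Meridian District: $250

First tranche $570 split equally: $190 each.
Remainder $1,450 by assessed value (total 1,284,833): Central Zone 884.14 → $880; Granite Borough 503.26 → $500; Meridian District 62.60 → $60.
Rounding difference +$10 on remainder applied to Central Zone.
Totals: Central Zone $190 + $890 = $1,080; Granite Borough $190 + $500 = $690; Meridian District $190 + $60 = $250.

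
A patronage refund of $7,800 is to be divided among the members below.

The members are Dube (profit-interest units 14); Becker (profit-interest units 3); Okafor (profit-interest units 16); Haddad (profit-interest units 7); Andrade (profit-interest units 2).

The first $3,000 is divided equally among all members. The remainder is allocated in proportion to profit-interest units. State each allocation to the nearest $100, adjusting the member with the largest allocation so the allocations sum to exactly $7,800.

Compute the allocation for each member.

Equal tier: $3,000 ÷ 5 = $600 apiece.
Remainder $4,800 by profit-interest units (total 42): Dube 1,600.00 → $1,600; Becker 342.86 → $300; Okafor 1,828.57 → $1,800; Haddad 800.00 → $800; Andrade 228.57 → $200.
Rounding difference +$100 on remainder applied to Okafor.
Totals: Dube $600 + $1,600 = $2,200; Becker $600 + $300 = $900; Okafor $600 + $1,900 = $2,500; Haddad $600 + $800 = $1,400; Andrade $600 + $200 = $800.

Dube: $2,200; Becker: $900; Okafor: $2,500; Haddad: $1,400; Andrade: $800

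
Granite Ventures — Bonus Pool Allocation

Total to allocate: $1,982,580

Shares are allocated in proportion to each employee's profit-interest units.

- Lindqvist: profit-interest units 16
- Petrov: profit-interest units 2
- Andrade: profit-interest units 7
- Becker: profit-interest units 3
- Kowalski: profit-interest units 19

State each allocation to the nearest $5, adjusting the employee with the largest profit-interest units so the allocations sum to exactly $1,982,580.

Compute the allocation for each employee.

Total profit-interest units = 47.
Pro-rata amounts: Lindqvist 16/47 × $1,982,580 = 674,920.85; Petrov 2/47 × $1,982,580 = 84,365.11; Andrade 7/47 × $1,982,580 = 295,277.87; Becker 3/47 × $1,982,580 = 126,547.66; Kowalski 19/47 × $1,982,580 = 801,468.51.
After rounding ($5): Lindqvist $674,920; Petrov $84,365; Andrade $295,280; Becker $126,550; Kowalski $801,470. Sum = $1,982,585.
Difference $1,982,580 − $1,982,585 = −$5 applied to largest profit-interest units (Kowalski): Kowalski becomes $801,465.

Lindqvist: $674,920 | Petrov: $84,365 | Andrade: $295,280 | Becker: $126,550 | Kowalski: $801,465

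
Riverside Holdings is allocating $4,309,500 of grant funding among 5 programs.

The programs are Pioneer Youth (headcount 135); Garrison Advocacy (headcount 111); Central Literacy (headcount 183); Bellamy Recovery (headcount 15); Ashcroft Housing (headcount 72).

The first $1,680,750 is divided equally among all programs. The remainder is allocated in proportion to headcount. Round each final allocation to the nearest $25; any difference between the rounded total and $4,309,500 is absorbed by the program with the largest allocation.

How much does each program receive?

First tranche $1,680,750 split equally: $336,150 each.
Remainder $2,628,750 by headcount (total 516): Pioneer Youth 687,754.36 → $687,750; Garrison Advocacy 565,486.92 → $565,475; Central Literacy 932,289.24 → $932,300; Bellamy Recovery 76,417.15 → $76,425; Ashcroft Housing 366,802.33 → $366,800.
Totals: Pioneer Youth $336,150 + $687,750 = $1,023,900; Garrison Advocacy $336,150 + $565,475 = $901,625; Central Literacy $336,150 + $932,300 = $1,268,450; Bellamy Recovery $336,150 + $76,425 = $412,575; Ashcroft Housing $336,150 + $366,800 = $702,950.

Pioneer Youth: $1,023,900 · Garrison Advocacy: $901,625 · Central Literacy: $1,268,450 · Bellamy Recovery: $412,575 · Ashcroft Housing: $702,950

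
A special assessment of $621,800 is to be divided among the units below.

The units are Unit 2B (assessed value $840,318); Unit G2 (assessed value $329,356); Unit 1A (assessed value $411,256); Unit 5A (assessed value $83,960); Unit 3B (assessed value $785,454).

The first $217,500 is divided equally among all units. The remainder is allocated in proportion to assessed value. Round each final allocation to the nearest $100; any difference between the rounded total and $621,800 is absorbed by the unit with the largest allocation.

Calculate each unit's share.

$217,500 shared equally gives $43,500 per unit.
Remainder $404,300 by assessed value (total 2,450,344): Unit 2B 138,650.15 → $138,700; Unit G2 54,342.83 → $54,300; Unit 1A 67,856.11 → $67,900; Unit 5A 13,853.17 → $13,900; Unit 3B 129,597.74 → $129,600.
Rounding difference −$100 on remainder applied to Unit 2B.
Totals: Unit 2B $43,500 + $138,600 = $182,100; Unit G2 $43,500 + $54,300 = $97,800; Unit 1A $43,500 + $67,900 = $111,400; Unit 5A $43,500 + $13,900 = $57,400; Unit 3B $43,500 + $129,600 = $173,100.

Unit 2B: $182,100 | Unit G2: $97,800 | Unit 1A: $111,400 | Unit 5A: $57,400 | Unit 3B: $173,100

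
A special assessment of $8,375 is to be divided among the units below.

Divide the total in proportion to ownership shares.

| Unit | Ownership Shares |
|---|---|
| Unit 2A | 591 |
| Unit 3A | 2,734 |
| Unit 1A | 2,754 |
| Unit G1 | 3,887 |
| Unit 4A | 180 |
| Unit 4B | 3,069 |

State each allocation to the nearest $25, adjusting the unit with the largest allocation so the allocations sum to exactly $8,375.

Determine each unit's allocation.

Total ownership shares = 13,215.
Proportional shares: Unit 2A 591/13,215 × $8,375 = 374.55; Unit 3A 2,734/13,215 × $8,375 = 1,732.67; Unit 1A 2,754/13,215 × $8,375 = 1,745.35; Unit G1 3,887/13,215 × $8,375 = 2,463.38; Unit 4A 180/13,215 × $8,375 = 114.07; Unit 4B 3,069/13,215 × $8,375 = 1,944.98.
Rounded to nearest $25: Unit 2A $375; Unit 3A $1,725; Unit 1A $1,750; Unit G1 $2,475; Unit 4A $125; Unit 4B $1,950. Sum = $8,400.
Difference $8,375 − $8,400 = −$25 applied to largest allocation (Unit G1): Unit G1 becomes $2,450.

Unit 2A: $375; Unit 3A: $1,725; Unit 1A: $1,750; Unit G1: $2,450; Unit 4A: $125; Unit 4B: $1,950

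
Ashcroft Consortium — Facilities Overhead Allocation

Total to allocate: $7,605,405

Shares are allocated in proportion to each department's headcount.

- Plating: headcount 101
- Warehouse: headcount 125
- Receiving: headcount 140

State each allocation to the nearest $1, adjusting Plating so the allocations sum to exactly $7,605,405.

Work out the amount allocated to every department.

Plating: $2,098,760; Warehouse: $2,597,474; Receiving: $2,909,171

Combined headcount = 366.
Raw shares: Plating 101/366 × $7,605,405 = 2,098,759.30; Warehouse 125/366 × $7,605,405 = 2,597,474.39; Receiving 140/366 × $7,605,405 = 2,909,171.31.
After rounding ($1): Plating $2,098,759; Warehouse $2,597,474; Receiving $2,909,171. Sum = $7,605,404.
Difference $7,605,405 − $7,605,404 = +$1 applied to Plating: Plating becomes $2,098,760.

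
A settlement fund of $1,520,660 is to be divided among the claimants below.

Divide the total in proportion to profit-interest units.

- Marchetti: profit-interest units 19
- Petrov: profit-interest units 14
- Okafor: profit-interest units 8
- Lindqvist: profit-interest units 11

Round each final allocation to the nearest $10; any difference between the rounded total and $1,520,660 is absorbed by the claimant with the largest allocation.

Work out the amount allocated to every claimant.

Total profit-interest units = 52.
Raw shares: Marchetti 19/52 × $1,520,660 = 555,625.77; Petrov 14/52 × $1,520,660 = 409,408.46; Okafor 8/52 × $1,520,660 = 233,947.69; Lindqvist 11/52 × $1,520,660 = 321,678.08.
Rounded to nearest $10: Marchetti $555,630; Petrov $409,410; Okafor $233,950; Lindqvist $321,680. Sum = $1,520,670.
Difference $1,520,660 − $1,520,670 = −$10 applied to largest allocation (Marchetti): Marchetti becomes $555,620.

Marchetti: $555,620; Petrov: $409,410; Okafor: $233,950; Lindqvist: $321,680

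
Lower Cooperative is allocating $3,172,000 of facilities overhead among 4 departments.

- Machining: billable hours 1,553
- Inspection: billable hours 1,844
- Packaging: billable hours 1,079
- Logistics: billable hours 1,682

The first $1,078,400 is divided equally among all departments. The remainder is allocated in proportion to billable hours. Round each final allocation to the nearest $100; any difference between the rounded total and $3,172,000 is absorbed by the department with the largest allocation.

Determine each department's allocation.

Equal tier: $1,078,400 ÷ 4 = $269,600 apiece.
Remainder $2,093,600 by billable hours (total 6,158): Machining 527,989.74 → $528,000; Inspection 626,924.07 → $626,900; Packaging 366,838.97 → $366,800; Logistics 571,847.22 → $571,800.
Rounding difference +$100 on remainder applied to Inspection.
Totals: Machining $269,600 + $528,000 = $797,600; Inspection $269,600 + $627,000 = $896,600; Packaging $269,600 + $366,800 = $636,400; Logistics $269,600 + $571,800 = $841,400.

Machining: $797,600; Inspection: $896,600; Packaging: $636,400; Logistics: $841,400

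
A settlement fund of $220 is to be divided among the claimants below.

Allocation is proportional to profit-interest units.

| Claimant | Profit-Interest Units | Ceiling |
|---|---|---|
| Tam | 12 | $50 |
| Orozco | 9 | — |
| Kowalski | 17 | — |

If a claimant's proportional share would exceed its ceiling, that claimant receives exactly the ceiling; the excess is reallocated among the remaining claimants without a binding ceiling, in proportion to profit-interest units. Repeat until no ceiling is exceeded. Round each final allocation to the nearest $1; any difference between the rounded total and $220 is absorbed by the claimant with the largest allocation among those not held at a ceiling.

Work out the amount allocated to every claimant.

Tam: $50; Orozco: $59; Kowalski: $111

Profit-interest units total: 38.
Pro-rata shares before constraints: Tam 69.47; Orozco 52.11; Kowalski 98.42.
Cap binds for Tam ($50); balance $170 reallocated over remaining profit-interest units 26.
Redistributed shares: Orozco 58.85 → $59; Kowalski 111.15 → $111.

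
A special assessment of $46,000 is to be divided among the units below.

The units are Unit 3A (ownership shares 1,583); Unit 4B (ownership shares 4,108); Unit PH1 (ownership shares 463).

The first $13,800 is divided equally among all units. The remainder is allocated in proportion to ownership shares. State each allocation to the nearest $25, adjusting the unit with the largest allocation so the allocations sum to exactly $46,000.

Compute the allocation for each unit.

First tranche $13,800 split equally: $4,600 each.
Remainder $32,200 by ownership shares (total 6,154): Unit 3A 8,282.84 → $8,275; Unit 4B 21,494.57 → $21,500; Unit PH1 2,422.59 → $2,425.
Totals: Unit 3A $4,600 + $8,275 = $12,875; Unit 4B $4,600 + $21,500 = $26,100; Unit PH1 $4,600 + $2,425 = $7,025.

Unit 3A: $12,875 | Unit 4B: $26,100 | Unit PH1: $7,025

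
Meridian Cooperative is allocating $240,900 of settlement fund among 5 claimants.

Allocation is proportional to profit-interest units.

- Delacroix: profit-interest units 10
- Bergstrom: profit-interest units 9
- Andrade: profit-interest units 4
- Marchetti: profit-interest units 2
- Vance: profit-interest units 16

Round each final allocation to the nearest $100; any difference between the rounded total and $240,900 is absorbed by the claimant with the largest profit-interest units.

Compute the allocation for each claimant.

Combined profit-interest units = 10 + 9 + 4 + 2 + 16 = 41.
Pro-rata amounts: Delacroix 58,756.10; Bergstrom 52,880.49; Andrade 23,502.44; Marchetti 11,751.22; Vance 94,009.76.
At nearest $100: Delacroix $58,800; Bergstrom $52,900; Andrade $23,500; Marchetti $11,800; Vance $94,000. Sum = $241,000.
Difference $240,900 − $241,000 = −$100 applied to largest profit-interest units (Vance): Vance becomes $93,900.

Delacroix: $58,800; Bergstrom: $52,900; Andrade: $23,500; Marchetti: $11,800; Vance: $93,900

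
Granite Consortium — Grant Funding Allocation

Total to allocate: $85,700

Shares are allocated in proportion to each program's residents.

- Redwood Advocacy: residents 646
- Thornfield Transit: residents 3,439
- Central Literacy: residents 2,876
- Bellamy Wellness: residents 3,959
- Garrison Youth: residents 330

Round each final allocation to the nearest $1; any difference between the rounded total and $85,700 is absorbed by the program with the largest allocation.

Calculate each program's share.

Redwood Advocacy: $4,921 | Thornfield Transit: $26,198 | Central Literacy: $21,909 | Bellamy Wellness: $30,158 | Garrison Youth: $2,514

Residents total: 11,250.
Raw shares: Redwood Advocacy 646/11,250 × $85,700 = 4,921.08; Thornfield Transit 3,439/11,250 × $85,700 = 26,197.54; Central Literacy 2,876/11,250 × $85,700 = 21,908.73; Bellamy Wellness 3,959/11,250 × $85,700 = 30,158.78; Garrison Youth 330/11,250 × $85,700 = 2,513.87.
At nearest $1: Redwood Advocacy $4,921; Thornfield Transit $26,198; Central Literacy $21,909; Bellamy Wellness $30,159; Garrison Youth $2,514. Sum = $85,701.
Difference $85,700 − $85,701 = −$1 applied to largest allocation (Bellamy Wellness): Bellamy Wellness becomes $30,158.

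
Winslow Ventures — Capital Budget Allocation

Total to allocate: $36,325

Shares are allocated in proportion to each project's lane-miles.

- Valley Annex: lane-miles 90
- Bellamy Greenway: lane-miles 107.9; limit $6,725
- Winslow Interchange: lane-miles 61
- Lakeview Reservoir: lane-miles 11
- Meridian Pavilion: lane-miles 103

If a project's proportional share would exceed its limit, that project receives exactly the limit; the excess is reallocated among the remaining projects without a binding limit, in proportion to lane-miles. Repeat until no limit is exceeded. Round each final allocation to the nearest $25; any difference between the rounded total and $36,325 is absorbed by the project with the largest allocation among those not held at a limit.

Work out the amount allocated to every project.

Lane-miles total: 372.9.
Unconstrained shares: Valley Annex 8,767.10; Bellamy Greenway 10,510.77; Winslow Interchange 5,942.14; Lakeview Reservoir 1,071.53; Meridian Pavilion 10,033.45.
Held at cap: Bellamy Greenway ($6,725); remaining pool $29,600 reallocated over remaining lane-miles 265.
Shares after redistribution: Valley Annex 10,052.83 → $10,050; Winslow Interchange 6,813.58 → $6,825; Lakeview Reservoir 1,228.68 → $1,225; Meridian Pavilion 11,504.91 → $11,500.

Valley Annex: $10,050; Bellamy Greenway: $6,725; Winslow Interchange: $6,825; Lakeview Reservoir: $1,225; Meridian Pavilion: $11,500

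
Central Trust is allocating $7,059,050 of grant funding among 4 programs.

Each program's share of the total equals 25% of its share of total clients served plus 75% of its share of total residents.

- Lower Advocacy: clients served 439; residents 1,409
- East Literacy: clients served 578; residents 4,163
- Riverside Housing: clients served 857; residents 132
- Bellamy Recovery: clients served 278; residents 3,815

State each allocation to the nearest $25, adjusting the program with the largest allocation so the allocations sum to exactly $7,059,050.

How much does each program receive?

Lower Advocacy: $1,143,675 | East Literacy: $2,789,375 | Riverside Housing: $776,200 | Bellamy Recovery: $2,349,800

Clients served total 2,152; residents total 9,519.
Blended shares (25% clients served + 75% residents): Lower Advocacy 0.1620; East Literacy 0.3951; Riverside Housing 0.1100; Bellamy Recovery 0.3329.
Proportional shares: Lower Advocacy 1,143,664.10; East Literacy 2,789,374.65; Riverside Housing 776,204.68; Bellamy Recovery 2,349,806.56.
After rounding ($25): Lower Advocacy $1,143,675; East Literacy $2,789,375; Riverside Housing $776,200; Bellamy Recovery $2,349,800. Sum = $7,059,050.
Sum already equals the total — no adjustment.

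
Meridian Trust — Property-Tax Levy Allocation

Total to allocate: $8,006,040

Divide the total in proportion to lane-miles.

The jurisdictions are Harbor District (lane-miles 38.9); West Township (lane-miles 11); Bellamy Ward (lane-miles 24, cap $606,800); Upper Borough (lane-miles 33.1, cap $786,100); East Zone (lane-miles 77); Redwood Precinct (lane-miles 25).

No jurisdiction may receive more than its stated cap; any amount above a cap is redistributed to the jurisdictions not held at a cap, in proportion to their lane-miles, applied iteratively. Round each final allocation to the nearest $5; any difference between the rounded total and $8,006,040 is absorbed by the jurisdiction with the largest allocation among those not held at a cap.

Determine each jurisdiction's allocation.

Harbor District: $1,693,555; West Township: $478,900; Bellamy Ward: $606,800; Upper Borough: $786,100; East Zone: $3,352,280; Redwood Precinct: $1,088,405

Total lane-miles = 209.
Unconstrained shares: Harbor District 1,490,119.41; West Township 421,370.53; Bellamy Ward 919,353.88; Upper Borough 1,267,942.22; East Zone 2,949,593.68; Redwood Precinct 957,660.29.
Held at cap: Bellamy Ward ($606,800), Upper Borough ($786,100); remaining pool $6,613,140 reallocated over remaining lane-miles 151.9.
Shares after redistribution: Harbor District 1,693,555.93 → $1,693,555; West Township 478,897.56 → $478,900; East Zone 3,352,282.95 → $3,352,285; Redwood Precinct 1,088,403.55 → $1,088,405.
Rounding difference −$5 applied to East Zone → $3,352,280.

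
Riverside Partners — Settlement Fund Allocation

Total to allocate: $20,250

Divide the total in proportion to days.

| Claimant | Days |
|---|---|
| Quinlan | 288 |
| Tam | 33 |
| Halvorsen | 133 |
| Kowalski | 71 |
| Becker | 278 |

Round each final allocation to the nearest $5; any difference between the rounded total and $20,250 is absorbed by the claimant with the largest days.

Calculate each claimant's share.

Sum of days: 288 + 33 + 133 + 71 + 278 = 803.
Unrounded shares: Quinlan 7,262.76; Tam 832.19; Halvorsen 3,353.99; Kowalski 1,790.47; Becker 7,010.59.
At nearest $5: Quinlan $7,265; Tam $830; Halvorsen $3,355; Kowalski $1,790; Becker $7,010. Sum = $20,250.
Sum already equals the total — no adjustment.

Quinlan: $7,265 · Tam: $830 · Halvorsen: $3,355 · Kowalski: $1,790 · Becker: $7,010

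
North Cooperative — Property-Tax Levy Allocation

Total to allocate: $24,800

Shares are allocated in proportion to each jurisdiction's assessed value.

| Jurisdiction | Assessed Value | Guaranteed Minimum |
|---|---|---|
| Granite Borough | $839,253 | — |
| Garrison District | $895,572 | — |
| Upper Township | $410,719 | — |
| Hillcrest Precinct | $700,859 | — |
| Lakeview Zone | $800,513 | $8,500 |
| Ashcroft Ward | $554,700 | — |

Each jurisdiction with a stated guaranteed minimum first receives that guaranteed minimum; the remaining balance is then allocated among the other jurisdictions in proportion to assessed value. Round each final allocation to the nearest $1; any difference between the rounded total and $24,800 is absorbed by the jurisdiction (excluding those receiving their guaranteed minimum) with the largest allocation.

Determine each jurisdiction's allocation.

Granite Borough: $4,022; Garrison District: $4,293; Upper Township: $1,968; Hillcrest Precinct: $3,359; Lakeview Zone: $8,500; Ashcroft Ward: $2,658

Minimums first: Lakeview Zone $8,500. Balance $16,300.
Balance split over remaining assessed value 3,401,103: Granite Borough 4,022.17 → $4,022; Garrison District 4,292.09 → $4,292; Upper Township 1,968.40 → $1,968; Hillcrest Precinct 3,358.91 → $3,359; Ashcroft Ward 2,658.43 → $2,658.
Rounding difference +$1 applied to Garrison District → $4,293.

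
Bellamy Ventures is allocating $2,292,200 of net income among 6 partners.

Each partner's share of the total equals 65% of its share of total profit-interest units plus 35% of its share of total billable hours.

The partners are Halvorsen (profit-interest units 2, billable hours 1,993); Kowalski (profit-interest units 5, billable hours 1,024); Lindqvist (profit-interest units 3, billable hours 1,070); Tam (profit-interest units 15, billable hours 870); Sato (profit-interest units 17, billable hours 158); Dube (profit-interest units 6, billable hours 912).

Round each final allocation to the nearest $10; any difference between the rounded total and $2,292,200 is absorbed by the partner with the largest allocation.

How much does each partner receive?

Totals — profit-interest units 48, billable hours 6,027.
Composite weights (65% profit-interest units + 35% billable hours): Halvorsen 0.1428; Kowalski 0.1272; Lindqvist 0.1028; Tam 0.2536; Sato 0.2394; Dube 0.1342.
Pro-rata amounts: Halvorsen 327,373.95; Kowalski 291,508.41; Lindqvist 235,551.17; Tam 581,411.14; Sato 548,715.34; Dube 307,640.00.
After rounding ($10): Halvorsen $327,370; Kowalski $291,510; Lindqvist $235,550; Tam $581,410; Sato $548,720; Dube $307,640. Sum = $2,292,200.
Sum already equals the total — no adjustment.

Halvorsen: $327,370; Kowalski: $291,510; Lindqvist: $235,550; Tam: $581,410; Sato: $548,720; Dube: $307,640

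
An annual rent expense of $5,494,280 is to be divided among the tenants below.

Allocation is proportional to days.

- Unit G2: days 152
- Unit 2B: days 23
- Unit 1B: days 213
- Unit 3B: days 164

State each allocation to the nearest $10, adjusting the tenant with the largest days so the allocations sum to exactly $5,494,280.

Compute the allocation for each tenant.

Unit G2: $1,512,920 | Unit 2B: $228,930 | Unit 1B: $2,120,070 | Unit 3B: $1,632,360

Combined days = 152 + 23 + 213 + 164 = 552.
Raw shares: Unit G2 1,512,917.68; Unit 2B 228,928.33; Unit 1B 2,120,075.43; Unit 3B 1,632,358.55.
After rounding ($10): Unit G2 $1,512,920; Unit 2B $228,930; Unit 1B $2,120,080; Unit 3B $1,632,360. Sum = $5,494,290.
Difference $5,494,280 − $5,494,290 = −$10 applied to largest days (Unit 1B): Unit 1B becomes $2,120,070.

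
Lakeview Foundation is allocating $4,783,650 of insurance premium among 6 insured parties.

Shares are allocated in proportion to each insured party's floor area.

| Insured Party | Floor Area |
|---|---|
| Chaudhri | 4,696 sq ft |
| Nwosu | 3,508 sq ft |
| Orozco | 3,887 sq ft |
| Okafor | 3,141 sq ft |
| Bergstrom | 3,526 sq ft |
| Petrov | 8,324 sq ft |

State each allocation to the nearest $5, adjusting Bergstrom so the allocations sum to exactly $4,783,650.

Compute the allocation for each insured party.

Floor area total: 27,082.
Proportional shares: Chaudhri 4,696/27,082 × $4,783,650 = 829,481.59; Nwosu 3,508/27,082 × $4,783,650 = 619,638.29; Orozco 3,887/27,082 × $4,783,650 = 686,583.25; Okafor 3,141/27,082 × $4,783,650 = 554,812.96; Bergstrom 3,526/27,082 × $4,783,650 = 622,817.74; Petrov 8,324/27,082 × $4,783,650 = 1,470,316.17.
After rounding ($5): Chaudhri $829,480; Nwosu $619,640; Orozco $686,585; Okafor $554,815; Bergstrom $622,820; Petrov $1,470,315. Sum = $4,783,655.
Difference $4,783,650 − $4,783,655 = −$5 applied to Bergstrom: Bergstrom becomes $622,815.

Chaudhri: $829,480; Nwosu: $619,640; Orozco: $686,585; Okafor: $554,815; Bergstrom: $622,815; Petrov: $1,470,315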